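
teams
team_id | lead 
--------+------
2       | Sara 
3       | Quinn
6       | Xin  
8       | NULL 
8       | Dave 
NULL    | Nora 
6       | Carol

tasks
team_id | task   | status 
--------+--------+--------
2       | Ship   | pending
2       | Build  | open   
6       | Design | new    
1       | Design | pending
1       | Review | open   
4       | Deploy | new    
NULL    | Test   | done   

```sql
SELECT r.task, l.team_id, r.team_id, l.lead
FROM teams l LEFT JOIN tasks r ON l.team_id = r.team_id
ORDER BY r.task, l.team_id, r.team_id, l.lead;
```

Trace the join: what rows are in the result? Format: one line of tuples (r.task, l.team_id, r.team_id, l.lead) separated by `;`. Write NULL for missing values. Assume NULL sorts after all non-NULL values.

(Build, 2, 2, Sara); (Design, 6, 6, Carol); (Design, 6, 6, Xin); (Ship, 2, 2, Sara); (NULL, 3, NULL, Quinn); (NULL, 8, NULL, Dave); (NULL, 8, NULL, NULL); (NULL, NULL, NULL, Nora)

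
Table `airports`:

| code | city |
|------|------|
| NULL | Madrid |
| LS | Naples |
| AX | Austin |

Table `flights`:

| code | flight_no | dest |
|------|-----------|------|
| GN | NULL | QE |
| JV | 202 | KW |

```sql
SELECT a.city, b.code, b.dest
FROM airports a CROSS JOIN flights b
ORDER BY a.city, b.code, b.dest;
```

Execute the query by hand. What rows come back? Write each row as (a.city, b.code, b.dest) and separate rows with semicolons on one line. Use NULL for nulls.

CROSS JOIN pairs every row of `airports` with every row of `flights`: 3 × 2 = 6 rows.
After projecting and ordering:
a.city | b.code | b.dest
Austin | GN | QE
Austin | JV | KW
Madrid | GN | QE
Madrid | JV | KW
Naples | GN | QE
Naples | JV | KW

(Austin, GN, QE); (Austin, JV, KW); (Madrid, GN, QE); (Madrid, JV, KW); (Naples, GN, QE); (Naples, JV, KW)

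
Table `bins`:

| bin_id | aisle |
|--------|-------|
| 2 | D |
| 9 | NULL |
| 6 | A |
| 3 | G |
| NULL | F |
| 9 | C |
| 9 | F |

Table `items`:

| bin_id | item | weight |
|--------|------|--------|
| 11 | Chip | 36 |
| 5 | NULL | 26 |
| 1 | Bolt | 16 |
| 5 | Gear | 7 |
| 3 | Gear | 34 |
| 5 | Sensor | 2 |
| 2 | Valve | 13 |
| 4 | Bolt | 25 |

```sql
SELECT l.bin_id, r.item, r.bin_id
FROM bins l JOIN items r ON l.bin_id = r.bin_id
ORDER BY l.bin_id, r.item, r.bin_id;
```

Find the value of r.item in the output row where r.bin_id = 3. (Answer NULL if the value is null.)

Gear

INNER JOIN keeps only pairs where the ON condition holds.
Matching on l.bin_id = r.bin_id. A NULL in a compared column never satisfies the condition.
- l[0] bin_id=2 → 1 match(es) in r → 1 row(s).
- l[1] bin_id=9 → no match; dropped.
- l[2] bin_id=6 → no match; dropped.
- l[3] bin_id=3 → 1 match(es) in r → 1 row(s).
- l[4] bin_id=NULL → no match; dropped.
- l[5] bin_id=9 → no match; dropped.
- l[6] bin_id=9 → no match; dropped.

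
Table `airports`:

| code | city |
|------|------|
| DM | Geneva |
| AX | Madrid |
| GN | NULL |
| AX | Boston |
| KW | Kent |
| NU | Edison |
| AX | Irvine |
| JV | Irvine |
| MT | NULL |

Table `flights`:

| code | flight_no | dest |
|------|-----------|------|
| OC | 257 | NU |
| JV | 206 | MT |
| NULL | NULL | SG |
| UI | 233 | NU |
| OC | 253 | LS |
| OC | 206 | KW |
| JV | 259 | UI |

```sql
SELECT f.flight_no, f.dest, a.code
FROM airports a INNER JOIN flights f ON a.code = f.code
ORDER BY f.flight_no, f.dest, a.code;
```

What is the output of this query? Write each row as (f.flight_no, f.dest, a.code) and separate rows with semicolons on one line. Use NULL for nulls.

(206, MT, JV); (259, UI, JV)

INNER JOIN keeps only pairs where the ON condition holds.
Matching on a.code = f.code. A NULL in a compared column never satisfies the condition.
Matched pairs: 2.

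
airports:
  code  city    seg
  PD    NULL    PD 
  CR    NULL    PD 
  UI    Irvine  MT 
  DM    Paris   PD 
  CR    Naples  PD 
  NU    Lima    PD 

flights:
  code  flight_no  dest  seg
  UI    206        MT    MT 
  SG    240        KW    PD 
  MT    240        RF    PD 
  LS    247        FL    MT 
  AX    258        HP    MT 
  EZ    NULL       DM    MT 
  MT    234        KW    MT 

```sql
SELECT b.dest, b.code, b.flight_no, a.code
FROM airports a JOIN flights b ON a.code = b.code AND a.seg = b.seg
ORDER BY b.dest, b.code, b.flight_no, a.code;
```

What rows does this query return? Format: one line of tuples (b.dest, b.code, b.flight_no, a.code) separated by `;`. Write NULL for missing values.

(MT, UI, 206, UI)

INNER JOIN keeps only pairs where the ON condition holds.
Matching on a.code = b.code AND a.seg = b.seg.
Matched pairs: 1.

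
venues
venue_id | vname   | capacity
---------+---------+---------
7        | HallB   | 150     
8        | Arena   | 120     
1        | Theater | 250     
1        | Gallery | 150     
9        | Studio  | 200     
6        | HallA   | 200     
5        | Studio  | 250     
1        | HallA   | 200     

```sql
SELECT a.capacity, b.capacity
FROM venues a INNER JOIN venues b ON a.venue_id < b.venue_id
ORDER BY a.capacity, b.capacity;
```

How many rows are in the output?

25

INNER JOIN keeps only pairs where the ON condition holds.
Matching on a.venue_id < b.venue_id.
- a[0] venue_id=7 → 2 match(es) in b → 2 row(s).
- a[1] venue_id=8 → 1 match(es) in b → 1 row(s).
- a[2] venue_id=1 → 5 match(es) in b → 5 row(s).
- a[3] venue_id=1 → 5 match(es) in b → 5 row(s).
- a[4] venue_id=9 → no match; dropped.
- a[5] venue_id=6 → 3 match(es) in b → 3 row(s).
- a[6] venue_id=5 → 4 match(es) in b → 4 row(s).
- a[7] venue_id=1 → 5 match(es) in b → 5 row(s).
Total: 25 rows.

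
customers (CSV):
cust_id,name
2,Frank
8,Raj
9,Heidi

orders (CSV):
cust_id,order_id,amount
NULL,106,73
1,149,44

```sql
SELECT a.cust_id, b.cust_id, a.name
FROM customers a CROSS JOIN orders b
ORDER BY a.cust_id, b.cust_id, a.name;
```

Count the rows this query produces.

CROSS JOIN pairs every row of `customers` with every row of `orders`: 3 × 2 = 6 rows.

6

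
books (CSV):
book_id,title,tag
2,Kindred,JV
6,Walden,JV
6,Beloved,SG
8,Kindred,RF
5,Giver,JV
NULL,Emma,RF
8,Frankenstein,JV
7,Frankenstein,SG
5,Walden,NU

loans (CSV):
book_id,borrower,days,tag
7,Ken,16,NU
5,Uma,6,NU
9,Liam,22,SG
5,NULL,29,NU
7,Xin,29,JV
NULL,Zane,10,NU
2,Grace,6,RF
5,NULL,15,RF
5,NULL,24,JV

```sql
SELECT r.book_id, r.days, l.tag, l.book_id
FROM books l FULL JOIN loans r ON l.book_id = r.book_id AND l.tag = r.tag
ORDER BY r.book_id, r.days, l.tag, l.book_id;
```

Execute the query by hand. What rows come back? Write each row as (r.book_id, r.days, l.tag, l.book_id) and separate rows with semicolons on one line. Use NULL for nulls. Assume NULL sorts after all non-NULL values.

FULL OUTER JOIN keeps every row from both sides; unmatched rows get NULL for the other side's columns.
Matching on l.book_id = r.book_id AND l.tag = r.tag. A NULL in a compared column never satisfies the condition.
- l[0] book_id=2, tag=JV → no match; kept with NULLs on the r side.
- l[1] book_id=6, tag=JV → no match; kept with NULLs on the r side.
- l[2] book_id=6, tag=SG → no match; kept with NULLs on the r side.
- l[3] book_id=8, tag=RF → no match; kept with NULLs on the r side.
- l[4] book_id=5, tag=JV → 1 match(es) in r → 1 row(s).
- l[5] book_id=NULL, tag=RF → no match; kept with NULLs on the r side.
- l[6] book_id=8, tag=JV → no match; kept with NULLs on the r side.
- l[7] book_id=7, tag=SG → no match; kept with NULLs on the r side.
- l[8] book_id=5, tag=NU → 2 match(es) in r → 2 row(s).
- 6 r row(s) had no l match → kept, l columns NULL.

(2, 6, NULL, NULL); (5, 6, NU, 5); (5, 15, NULL, NULL); (5, 24, JV, 5); (5, 29, NU, 5); (7, 16, NULL, NULL); (7, 29, NULL, NULL); (9, 22, NULL, NULL); (NULL, 10, NULL, NULL); (NULL, NULL, JV, 2); (NULL, NULL, JV, 6); (NULL, NULL, JV, 8); (NULL, NULL, RF, 8); (NULL, NULL, RF, NULL); (NULL, NULL, SG, 6); (NULL, NULL, SG, 7)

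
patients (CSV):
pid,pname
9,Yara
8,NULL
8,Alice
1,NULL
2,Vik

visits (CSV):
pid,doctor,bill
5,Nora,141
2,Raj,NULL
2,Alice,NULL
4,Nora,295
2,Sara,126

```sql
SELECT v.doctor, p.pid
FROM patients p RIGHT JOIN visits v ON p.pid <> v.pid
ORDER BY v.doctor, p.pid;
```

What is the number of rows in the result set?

22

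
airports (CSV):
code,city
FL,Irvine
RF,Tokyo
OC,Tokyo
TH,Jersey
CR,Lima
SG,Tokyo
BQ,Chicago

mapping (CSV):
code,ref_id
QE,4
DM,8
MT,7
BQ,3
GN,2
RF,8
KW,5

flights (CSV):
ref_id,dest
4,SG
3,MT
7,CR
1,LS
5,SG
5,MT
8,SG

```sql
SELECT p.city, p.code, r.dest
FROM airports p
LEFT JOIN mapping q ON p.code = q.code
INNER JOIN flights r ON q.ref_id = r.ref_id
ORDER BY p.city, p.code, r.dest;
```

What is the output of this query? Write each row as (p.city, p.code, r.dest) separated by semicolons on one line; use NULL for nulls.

(Chicago, BQ, MT); (Tokyo, RF, SG)

Evaluate left to right. First `airports p LEFT JOIN mapping q` on code: 7 row(s).
Then INNER JOIN `flights r` on ref_id: keep only rows whose q.ref_id appears in r.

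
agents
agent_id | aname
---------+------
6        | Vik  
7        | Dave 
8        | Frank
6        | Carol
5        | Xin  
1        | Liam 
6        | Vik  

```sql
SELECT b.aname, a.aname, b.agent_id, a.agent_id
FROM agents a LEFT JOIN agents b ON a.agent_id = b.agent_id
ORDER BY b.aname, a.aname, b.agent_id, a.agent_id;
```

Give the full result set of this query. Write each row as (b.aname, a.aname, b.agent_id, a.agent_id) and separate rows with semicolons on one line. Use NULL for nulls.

(Carol, Carol, 6, 6); (Carol, Vik, 6, 6); (Carol, Vik, 6, 6); (Dave, Dave, 7, 7); (Frank, Frank, 8, 8); (Liam, Liam, 1, 1); (Vik, Carol, 6, 6); (Vik, Carol, 6, 6); (Vik, Vik, 6, 6); (Vik, Vik, 6, 6); (Vik, Vik, 6, 6); (Vik, Vik, 6, 6); (Xin, Xin, 5, 5)

LEFT JOIN keeps every row from `agents a`; unmatched rows get NULL for `agents b`'s columns.
Matching on a.agent_id = b.agent_id.
Matched pairs: 13; unmatched a rows kept: 0.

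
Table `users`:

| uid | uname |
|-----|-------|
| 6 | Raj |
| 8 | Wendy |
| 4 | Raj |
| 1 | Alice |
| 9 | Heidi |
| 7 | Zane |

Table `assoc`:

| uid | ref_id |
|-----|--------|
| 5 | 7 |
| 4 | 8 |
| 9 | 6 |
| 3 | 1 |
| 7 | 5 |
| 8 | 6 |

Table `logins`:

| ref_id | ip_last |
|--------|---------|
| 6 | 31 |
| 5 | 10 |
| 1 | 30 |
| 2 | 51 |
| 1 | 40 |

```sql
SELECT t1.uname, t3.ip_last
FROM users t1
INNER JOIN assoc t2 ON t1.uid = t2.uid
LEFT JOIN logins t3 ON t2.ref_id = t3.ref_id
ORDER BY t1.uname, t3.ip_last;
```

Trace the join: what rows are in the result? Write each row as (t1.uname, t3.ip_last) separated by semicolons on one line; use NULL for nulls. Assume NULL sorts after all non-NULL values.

(Heidi, 31); (Raj, NULL); (Wendy, 31); (Zane, 10)

Joins associate left-to-right: users INNER JOIN assoc on uid gives 4 intermediate row(s).
Then LEFT JOIN `logins t3` on ref_id: each of those 4 rows is kept; rows whose t2.ref_id has no match in t3 get NULL for t3's columns.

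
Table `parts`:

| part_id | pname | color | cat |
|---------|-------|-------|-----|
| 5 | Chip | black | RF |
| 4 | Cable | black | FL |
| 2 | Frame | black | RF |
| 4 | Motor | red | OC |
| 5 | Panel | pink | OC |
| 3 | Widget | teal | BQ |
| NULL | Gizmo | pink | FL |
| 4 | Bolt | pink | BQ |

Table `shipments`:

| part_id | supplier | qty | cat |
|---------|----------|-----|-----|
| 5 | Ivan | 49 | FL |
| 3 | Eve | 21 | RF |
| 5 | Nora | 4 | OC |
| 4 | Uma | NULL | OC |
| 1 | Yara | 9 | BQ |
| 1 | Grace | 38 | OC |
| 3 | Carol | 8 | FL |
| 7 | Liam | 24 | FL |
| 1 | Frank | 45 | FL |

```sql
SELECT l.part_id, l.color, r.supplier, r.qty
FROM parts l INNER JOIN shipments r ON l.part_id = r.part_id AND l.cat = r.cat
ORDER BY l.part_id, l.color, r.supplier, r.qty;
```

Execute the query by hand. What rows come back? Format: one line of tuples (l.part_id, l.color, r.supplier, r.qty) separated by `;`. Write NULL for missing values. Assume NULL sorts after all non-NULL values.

(4, red, Uma, NULL); (5, pink, Nora, 4)

INNER JOIN keeps only pairs where the ON condition holds.
Matching on l.part_id = r.part_id AND l.cat = r.cat. A NULL in a compared column never satisfies the condition.
Matched pairs: 2.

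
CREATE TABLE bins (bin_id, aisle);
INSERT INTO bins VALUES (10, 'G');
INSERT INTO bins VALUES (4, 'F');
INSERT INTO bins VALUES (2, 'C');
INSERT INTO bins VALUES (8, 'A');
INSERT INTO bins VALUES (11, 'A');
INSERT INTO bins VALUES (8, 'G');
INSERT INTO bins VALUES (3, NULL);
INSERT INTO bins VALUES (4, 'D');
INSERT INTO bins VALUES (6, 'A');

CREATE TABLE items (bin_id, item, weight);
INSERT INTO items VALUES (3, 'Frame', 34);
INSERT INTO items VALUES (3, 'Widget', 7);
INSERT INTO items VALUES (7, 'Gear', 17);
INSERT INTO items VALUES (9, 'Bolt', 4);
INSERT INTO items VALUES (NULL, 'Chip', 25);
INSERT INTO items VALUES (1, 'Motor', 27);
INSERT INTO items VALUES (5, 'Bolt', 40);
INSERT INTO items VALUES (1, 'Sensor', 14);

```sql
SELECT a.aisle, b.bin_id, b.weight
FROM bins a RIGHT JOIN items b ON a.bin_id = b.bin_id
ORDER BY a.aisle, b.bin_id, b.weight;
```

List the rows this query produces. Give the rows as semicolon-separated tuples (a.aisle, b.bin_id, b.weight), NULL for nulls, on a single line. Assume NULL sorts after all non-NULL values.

RIGHT JOIN keeps every row from `items`; unmatched rows get NULL for `bins`'s columns.
Matching on a.bin_id = b.bin_id. A NULL in a compared column never satisfies the condition.
- a (bin_id=10) has no partner in b.
- a (bin_id=4) has no partner in b.
- a (bin_id=2) has no partner in b.
- a (bin_id=8) has no partner in b.
- a (bin_id=11) has no partner in b.
- a (bin_id=8) has no partner in b.
- a (bin_id=3) pairs with 2 row(s) of b.
- a (bin_id=4) has no partner in b.
- a (bin_id=6) has no partner in b.
- 6 b row(s) had no a match → kept, a columns NULL.
After projecting and ordering:
a.aisle | b.bin_id | b.weight
NULL | 1 | 14
NULL | 1 | 27
NULL | 3 | 7
NULL | 3 | 34
NULL | 5 | 40
NULL | 7 | 17
NULL | 9 | 4
NULL | NULL | 25

(NULL, 1, 14); (NULL, 1, 27); (NULL, 3, 7); (NULL, 3, 34); (NULL, 5, 40); (NULL, 7, 17); (NULL, 9, 4); (NULL, NULL, 25)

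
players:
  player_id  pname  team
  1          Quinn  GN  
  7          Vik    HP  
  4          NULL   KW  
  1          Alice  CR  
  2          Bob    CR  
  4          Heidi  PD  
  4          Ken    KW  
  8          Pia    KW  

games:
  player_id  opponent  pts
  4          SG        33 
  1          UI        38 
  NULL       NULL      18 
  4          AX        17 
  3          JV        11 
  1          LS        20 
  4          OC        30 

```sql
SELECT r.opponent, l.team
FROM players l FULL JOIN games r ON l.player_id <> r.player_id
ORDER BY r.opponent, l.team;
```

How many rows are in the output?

36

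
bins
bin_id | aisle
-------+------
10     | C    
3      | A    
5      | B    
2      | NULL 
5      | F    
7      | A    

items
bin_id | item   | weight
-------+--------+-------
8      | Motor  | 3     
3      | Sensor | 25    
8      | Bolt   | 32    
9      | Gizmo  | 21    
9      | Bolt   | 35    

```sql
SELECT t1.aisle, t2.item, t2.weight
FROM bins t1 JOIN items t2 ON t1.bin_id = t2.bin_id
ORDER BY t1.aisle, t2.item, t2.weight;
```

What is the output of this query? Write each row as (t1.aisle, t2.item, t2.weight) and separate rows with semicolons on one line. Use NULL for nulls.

INNER JOIN keeps only pairs where the ON condition holds.
Matching on t1.bin_id = t2.bin_id.
- t1 (bin_id=10) has no partner → excluded.
- t1 (bin_id=3) pairs with 1 row(s) of t2.
- t1 (bin_id=5) has no partner → excluded.
- t1 (bin_id=2) has no partner → excluded.
- t1 (bin_id=5) has no partner → excluded.
- t1 (bin_id=7) has no partner → excluded.
After projecting and ordering:
t1.aisle | t2.item | t2.weight
A | Sensor | 25

(A, Sensor, 25)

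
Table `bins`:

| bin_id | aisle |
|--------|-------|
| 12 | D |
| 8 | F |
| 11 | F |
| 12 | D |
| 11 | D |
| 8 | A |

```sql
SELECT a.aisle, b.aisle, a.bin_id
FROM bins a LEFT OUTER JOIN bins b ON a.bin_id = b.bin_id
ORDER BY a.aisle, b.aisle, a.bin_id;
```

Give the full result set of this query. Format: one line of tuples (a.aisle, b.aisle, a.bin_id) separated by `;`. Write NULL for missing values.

(A, A, 8); (A, F, 8); (D, D, 11); (D, D, 12); (D, D, 12); (D, D, 12); (D, D, 12); (D, F, 11); (F, A, 8); (F, D, 11); (F, F, 8); (F, F, 11)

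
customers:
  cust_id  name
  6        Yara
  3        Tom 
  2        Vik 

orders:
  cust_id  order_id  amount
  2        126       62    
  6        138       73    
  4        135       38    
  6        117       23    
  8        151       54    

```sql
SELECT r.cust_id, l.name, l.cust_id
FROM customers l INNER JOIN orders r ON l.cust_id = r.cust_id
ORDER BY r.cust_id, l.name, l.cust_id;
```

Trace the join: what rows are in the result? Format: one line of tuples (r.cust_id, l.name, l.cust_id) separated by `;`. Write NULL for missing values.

INNER JOIN keeps only pairs where the ON condition holds.
Matching on l.cust_id = r.cust_id.
- l (cust_id=6) pairs with 2 row(s) of r.
- l (cust_id=3) has no partner → excluded.
- l (cust_id=2) pairs with 1 row(s) of r.
After projecting and ordering:
r.cust_id | l.name | l.cust_id
2 | Vik | 2
6 | Yara | 6
6 | Yara | 6

(2, Vik, 2); (6, Yara, 6); (6, Yara, 6)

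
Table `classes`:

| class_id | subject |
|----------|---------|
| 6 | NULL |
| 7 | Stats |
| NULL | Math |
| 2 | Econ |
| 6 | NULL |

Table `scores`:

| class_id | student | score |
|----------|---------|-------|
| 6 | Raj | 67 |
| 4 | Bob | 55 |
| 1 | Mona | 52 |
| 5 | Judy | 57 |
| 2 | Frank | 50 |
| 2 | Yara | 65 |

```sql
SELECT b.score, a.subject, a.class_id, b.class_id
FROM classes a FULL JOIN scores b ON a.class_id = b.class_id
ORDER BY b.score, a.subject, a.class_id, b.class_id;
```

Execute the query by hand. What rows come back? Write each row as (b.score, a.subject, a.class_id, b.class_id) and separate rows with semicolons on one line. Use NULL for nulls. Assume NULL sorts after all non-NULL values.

(50, Econ, 2, 2); (52, NULL, NULL, 1); (55, NULL, NULL, 4); (57, NULL, NULL, 5); (65, Econ, 2, 2); (67, NULL, 6, 6); (67, NULL, 6, 6); (NULL, Math, NULL, NULL); (NULL, Stats, 7, NULL)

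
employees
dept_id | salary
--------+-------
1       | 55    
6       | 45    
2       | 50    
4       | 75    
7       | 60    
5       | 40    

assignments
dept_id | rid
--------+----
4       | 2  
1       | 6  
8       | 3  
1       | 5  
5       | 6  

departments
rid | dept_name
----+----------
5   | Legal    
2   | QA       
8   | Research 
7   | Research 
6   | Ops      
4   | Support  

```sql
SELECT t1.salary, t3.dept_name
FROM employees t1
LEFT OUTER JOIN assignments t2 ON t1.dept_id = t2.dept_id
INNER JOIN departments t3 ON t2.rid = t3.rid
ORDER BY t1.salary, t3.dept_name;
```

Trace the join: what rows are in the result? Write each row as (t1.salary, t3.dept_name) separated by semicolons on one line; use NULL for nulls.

(40, Ops); (55, Legal); (55, Ops); (75, QA)

Joins associate left-to-right: employees LEFT JOIN assignments on dept_id gives 7 intermediate row(s).
Then INNER JOIN `departments t3` on rid: keep only rows whose t2.rid appears in t3.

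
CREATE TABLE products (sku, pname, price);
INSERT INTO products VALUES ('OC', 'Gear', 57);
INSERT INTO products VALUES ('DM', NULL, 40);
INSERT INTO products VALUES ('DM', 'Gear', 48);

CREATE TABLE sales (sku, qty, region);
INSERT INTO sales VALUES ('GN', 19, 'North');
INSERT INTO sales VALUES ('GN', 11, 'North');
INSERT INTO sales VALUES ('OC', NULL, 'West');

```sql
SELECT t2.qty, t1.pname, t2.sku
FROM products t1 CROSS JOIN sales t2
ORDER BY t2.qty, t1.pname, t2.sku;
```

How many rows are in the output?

CROSS JOIN pairs every row of `products` with every row of `sales`: 3 × 3 = 9 rows.

9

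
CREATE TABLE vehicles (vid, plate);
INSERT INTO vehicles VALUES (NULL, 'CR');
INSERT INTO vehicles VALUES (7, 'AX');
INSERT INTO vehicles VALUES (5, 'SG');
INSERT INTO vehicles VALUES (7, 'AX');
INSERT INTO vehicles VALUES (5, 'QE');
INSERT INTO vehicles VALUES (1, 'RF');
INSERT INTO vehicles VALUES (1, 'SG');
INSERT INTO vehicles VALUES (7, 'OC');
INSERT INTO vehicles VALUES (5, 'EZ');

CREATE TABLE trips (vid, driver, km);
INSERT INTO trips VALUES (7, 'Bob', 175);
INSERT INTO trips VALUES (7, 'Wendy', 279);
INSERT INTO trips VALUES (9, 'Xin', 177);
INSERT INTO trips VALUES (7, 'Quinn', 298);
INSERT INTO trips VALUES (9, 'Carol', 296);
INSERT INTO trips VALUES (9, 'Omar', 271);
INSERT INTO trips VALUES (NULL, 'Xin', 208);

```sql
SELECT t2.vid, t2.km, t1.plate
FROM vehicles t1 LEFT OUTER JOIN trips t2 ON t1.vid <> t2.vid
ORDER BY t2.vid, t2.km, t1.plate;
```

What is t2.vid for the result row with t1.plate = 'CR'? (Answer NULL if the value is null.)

NULL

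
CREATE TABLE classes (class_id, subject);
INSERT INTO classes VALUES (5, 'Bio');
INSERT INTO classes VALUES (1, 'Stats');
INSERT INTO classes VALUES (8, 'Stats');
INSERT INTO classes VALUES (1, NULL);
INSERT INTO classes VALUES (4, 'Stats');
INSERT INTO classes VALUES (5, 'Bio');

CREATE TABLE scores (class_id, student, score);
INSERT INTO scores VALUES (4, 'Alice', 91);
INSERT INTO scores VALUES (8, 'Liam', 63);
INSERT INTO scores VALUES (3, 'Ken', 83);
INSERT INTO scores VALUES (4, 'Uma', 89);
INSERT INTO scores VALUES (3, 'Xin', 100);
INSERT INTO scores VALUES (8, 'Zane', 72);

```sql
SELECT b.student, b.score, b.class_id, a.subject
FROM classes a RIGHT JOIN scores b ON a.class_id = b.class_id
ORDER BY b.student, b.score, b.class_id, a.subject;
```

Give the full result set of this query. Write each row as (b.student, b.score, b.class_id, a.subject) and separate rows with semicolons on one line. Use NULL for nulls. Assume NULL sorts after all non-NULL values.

RIGHT JOIN keeps every row from `scores`; unmatched rows get NULL for `classes`'s columns.
Matching on a.class_id = b.class_id.
- class_id=5: no matching b row.
- class_id=1: no matching b row.
- class_id=8: 2 matching b row(s), so 2 row(s) emitted.
- class_id=1: no matching b row.
- class_id=4: 2 matching b row(s), so 2 row(s) emitted.
- class_id=5: no matching b row.
- plus 2 unmatched b row(s), each kept with NULL a columns.
After projecting and ordering:
b.student | b.score | b.class_id | a.subject
Alice | 91 | 4 | Stats
Ken | 83 | 3 | NULL
Liam | 63 | 8 | Stats
Uma | 89 | 4 | Stats
Xin | 100 | 3 | NULL
Zane | 72 | 8 | Stats

(Alice, 91, 4, Stats); (Ken, 83, 3, NULL); (Liam, 63, 8, Stats); (Uma, 89, 4, Stats); (Xin, 100, 3, NULL); (Zane, 72, 8, Stats)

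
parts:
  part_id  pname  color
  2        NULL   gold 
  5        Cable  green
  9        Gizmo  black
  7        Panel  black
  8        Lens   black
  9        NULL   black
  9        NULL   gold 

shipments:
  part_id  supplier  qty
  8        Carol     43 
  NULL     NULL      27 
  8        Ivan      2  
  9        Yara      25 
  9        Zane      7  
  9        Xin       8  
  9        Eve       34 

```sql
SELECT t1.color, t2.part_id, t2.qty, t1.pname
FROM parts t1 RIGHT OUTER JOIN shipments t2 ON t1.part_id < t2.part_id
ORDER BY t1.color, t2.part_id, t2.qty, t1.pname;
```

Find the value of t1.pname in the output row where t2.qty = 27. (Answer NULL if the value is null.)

RIGHT JOIN keeps every row from `shipments`; unmatched rows get NULL for `parts`'s columns.
Matching on t1.part_id < t2.part_id. A NULL in a compared column never satisfies the condition.
Matched pairs: 22; unmatched t2 rows kept: 1.

NULL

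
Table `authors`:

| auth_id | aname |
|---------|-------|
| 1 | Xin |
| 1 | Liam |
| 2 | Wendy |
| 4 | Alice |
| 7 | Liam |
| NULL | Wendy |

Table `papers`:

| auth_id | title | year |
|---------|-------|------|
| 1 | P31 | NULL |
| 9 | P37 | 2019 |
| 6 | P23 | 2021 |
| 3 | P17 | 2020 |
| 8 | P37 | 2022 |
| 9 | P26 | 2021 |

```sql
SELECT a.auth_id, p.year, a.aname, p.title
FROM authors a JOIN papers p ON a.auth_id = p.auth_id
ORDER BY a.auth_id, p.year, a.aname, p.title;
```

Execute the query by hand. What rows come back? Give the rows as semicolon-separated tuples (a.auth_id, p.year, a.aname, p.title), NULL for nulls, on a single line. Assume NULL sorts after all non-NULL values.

INNER JOIN keeps only pairs where the ON condition holds.
Matching on a.auth_id = p.auth_id. A NULL in a compared column never satisfies the condition.
- a[0] auth_id=1 → 1 match(es) in p → 1 row(s).
- a[1] auth_id=1 → 1 match(es) in p → 1 row(s).
- a[2] auth_id=2 → no match; dropped.
- a[3] auth_id=4 → no match; dropped.
- a[4] auth_id=7 → no match; dropped.
- a[5] auth_id=NULL → no match; dropped.
After projecting and ordering:
a.auth_id | p.year | a.aname | p.title
1 | NULL | Liam | P31
1 | NULL | Xin | P31

(1, NULL, Liam, P31); (1, NULL, Xin, P31)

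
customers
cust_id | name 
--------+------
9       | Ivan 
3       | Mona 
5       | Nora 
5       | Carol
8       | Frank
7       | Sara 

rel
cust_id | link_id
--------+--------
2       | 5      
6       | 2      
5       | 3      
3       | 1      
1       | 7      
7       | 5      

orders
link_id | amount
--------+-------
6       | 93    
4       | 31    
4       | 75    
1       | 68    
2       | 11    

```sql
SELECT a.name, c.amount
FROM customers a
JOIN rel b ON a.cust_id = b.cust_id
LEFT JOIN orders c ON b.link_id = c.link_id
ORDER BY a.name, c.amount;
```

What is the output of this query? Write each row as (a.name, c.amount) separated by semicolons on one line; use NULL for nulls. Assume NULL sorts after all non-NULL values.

Step 1 — a INNER JOIN b on cust_id → 4 row(s).
Then LEFT JOIN `orders c` on link_id: each of those 4 rows is kept; rows whose b.link_id has no match in c get NULL for c's columns.

(Carol, NULL); (Mona, 68); (Nora, NULL); (Sara, NULL)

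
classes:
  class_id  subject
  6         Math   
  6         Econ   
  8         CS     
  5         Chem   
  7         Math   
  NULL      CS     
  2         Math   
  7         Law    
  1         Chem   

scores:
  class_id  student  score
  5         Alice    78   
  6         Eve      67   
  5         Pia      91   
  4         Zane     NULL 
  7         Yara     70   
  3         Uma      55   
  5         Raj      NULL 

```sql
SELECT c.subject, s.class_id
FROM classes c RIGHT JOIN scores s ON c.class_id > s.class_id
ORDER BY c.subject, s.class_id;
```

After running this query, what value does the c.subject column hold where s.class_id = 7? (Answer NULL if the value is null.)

CS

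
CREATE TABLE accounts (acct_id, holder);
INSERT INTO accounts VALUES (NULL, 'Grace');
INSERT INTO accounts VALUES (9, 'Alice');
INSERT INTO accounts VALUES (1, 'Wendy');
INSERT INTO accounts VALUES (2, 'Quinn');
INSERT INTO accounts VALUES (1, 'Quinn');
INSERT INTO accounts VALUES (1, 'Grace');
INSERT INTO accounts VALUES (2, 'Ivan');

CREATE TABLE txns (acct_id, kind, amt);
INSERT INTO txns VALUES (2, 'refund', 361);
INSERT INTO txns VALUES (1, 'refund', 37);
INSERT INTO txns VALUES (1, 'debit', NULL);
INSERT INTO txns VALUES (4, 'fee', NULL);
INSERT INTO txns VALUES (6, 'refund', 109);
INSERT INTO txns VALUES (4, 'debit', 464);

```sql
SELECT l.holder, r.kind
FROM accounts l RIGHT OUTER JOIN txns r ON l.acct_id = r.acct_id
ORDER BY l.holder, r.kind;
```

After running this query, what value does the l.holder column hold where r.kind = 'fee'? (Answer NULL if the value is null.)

RIGHT JOIN keeps every row from `txns`; unmatched rows get NULL for `accounts`'s columns.
Matching on l.acct_id = r.acct_id. A NULL in a compared column never satisfies the condition.
Matched pairs: 8; unmatched r rows kept: 3.

NULL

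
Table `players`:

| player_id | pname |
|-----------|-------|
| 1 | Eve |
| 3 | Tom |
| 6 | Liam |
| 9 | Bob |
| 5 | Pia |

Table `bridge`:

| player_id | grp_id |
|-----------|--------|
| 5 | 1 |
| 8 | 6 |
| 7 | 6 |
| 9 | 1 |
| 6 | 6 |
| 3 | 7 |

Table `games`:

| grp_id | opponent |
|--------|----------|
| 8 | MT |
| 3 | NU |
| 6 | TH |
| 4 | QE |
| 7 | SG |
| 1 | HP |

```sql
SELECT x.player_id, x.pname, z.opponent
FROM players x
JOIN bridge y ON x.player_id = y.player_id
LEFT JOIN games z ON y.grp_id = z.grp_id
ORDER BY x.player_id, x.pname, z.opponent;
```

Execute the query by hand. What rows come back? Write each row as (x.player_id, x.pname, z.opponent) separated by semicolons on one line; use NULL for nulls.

Step 1 — x INNER JOIN y on player_id → 4 row(s).
Then LEFT JOIN `games z` on grp_id: each of those 4 rows is kept; rows whose y.grp_id has no match in z get NULL for z's columns.

(3, Tom, SG); (5, Pia, HP); (6, Liam, TH); (9, Bob, HP)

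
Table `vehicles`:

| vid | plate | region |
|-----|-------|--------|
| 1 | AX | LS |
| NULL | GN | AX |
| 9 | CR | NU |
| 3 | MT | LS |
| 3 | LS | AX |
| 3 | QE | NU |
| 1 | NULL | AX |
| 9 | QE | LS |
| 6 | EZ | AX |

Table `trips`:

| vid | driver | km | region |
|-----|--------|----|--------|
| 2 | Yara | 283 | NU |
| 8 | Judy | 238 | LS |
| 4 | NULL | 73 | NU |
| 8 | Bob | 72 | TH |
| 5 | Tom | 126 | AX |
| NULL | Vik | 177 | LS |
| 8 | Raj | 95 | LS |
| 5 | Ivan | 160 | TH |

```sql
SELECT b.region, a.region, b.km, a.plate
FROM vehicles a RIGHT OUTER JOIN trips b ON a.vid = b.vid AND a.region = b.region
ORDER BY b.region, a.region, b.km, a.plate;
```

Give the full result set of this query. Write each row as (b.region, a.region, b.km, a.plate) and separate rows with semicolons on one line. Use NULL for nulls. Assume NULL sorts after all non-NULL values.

(AX, NULL, 126, NULL); (LS, NULL, 95, NULL); (LS, NULL, 177, NULL); (LS, NULL, 238, NULL); (NU, NULL, 73, NULL); (NU, NULL, 283, NULL); (TH, NULL, 72, NULL); (TH, NULL, 160, NULL)

RIGHT JOIN keeps every row from `trips`; unmatched rows get NULL for `vehicles`'s columns.
Matching on a.vid = b.vid AND a.region = b.region. A NULL in a compared column never satisfies the condition.
- a (vid=1, region=LS) has no partner in b.
- a (vid=NULL, region=AX) has no partner in b.
- a (vid=9, region=NU) has no partner in b.
- a (vid=3, region=LS) has no partner in b.
- a (vid=3, region=AX) has no partner in b.
- a (vid=3, region=NU) has no partner in b.
- a (vid=1, region=AX) has no partner in b.
- a (vid=9, region=LS) has no partner in b.
- a (vid=6, region=AX) has no partner in b.
- 8 row(s) from b found no a partner → padded with NULL.
After projecting and ordering:
b.region | a.region | b.km | a.plate
AX | NULL | 126 | NULL
LS | NULL | 95 | NULL
LS | NULL | 177 | NULL
LS | NULL | 238 | NULL
NU | NULL | 73 | NULL
NU | NULL | 283 | NULL
TH | NULL | 72 | NULL
TH | NULL | 160 | NULL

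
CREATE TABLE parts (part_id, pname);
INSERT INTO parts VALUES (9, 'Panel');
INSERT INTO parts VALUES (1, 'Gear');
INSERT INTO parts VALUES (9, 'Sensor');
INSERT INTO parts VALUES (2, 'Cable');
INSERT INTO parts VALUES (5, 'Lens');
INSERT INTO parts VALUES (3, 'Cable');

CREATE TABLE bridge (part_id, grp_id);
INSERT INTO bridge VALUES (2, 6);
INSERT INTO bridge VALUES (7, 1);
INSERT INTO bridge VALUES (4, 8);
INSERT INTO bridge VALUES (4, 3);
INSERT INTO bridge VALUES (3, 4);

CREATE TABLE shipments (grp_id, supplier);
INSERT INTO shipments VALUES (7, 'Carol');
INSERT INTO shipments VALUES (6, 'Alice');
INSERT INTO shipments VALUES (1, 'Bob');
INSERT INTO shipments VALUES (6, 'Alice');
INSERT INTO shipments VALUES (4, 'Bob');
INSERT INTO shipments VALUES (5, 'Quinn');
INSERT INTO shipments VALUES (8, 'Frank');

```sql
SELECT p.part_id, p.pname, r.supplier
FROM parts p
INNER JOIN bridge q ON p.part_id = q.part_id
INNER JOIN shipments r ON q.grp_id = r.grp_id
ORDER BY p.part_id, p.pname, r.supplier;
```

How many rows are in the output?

Evaluate left to right. First `parts p INNER JOIN bridge q` on part_id: 2 row(s).
Then INNER JOIN `shipments r` on grp_id: keep only rows whose q.grp_id appears in r.
Result: 3 row(s).

3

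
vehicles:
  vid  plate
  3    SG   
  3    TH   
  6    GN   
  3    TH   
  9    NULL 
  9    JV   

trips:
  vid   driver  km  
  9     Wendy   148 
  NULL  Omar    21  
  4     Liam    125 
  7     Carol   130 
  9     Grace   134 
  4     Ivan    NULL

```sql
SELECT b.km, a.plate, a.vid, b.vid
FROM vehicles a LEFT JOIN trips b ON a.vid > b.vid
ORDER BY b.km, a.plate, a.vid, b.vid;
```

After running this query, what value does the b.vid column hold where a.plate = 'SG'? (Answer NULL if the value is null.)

NULL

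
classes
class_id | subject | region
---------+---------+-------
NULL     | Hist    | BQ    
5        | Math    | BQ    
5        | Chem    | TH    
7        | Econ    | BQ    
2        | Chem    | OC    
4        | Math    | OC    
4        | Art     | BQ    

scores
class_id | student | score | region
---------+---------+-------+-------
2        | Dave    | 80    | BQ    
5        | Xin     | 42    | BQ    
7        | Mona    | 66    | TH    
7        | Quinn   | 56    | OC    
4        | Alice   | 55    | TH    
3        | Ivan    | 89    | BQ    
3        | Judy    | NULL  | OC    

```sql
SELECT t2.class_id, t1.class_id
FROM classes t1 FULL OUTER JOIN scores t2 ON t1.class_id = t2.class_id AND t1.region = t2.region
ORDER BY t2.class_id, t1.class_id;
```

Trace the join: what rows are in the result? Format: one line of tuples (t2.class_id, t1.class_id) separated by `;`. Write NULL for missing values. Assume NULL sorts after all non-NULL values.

FULL OUTER JOIN keeps every row from both sides; unmatched rows get NULL for the other side's columns.
Matching on t1.class_id = t2.class_id AND t1.region = t2.region. A NULL in a compared column never satisfies the condition.
- t1 (class_id=NULL, region=BQ) has no partner → padded with NULL.
- t1 (class_id=5, region=BQ) pairs with 1 row(s) of t2.
- t1 (class_id=5, region=TH) has no partner → padded with NULL.
- t1 (class_id=7, region=BQ) has no partner → padded with NULL.
- t1 (class_id=2, region=OC) has no partner → padded with NULL.
- t1 (class_id=4, region=OC) has no partner → padded with NULL.
- t1 (class_id=4, region=BQ) has no partner → padded with NULL.
- plus 6 unmatched t2 row(s), each kept with NULL t1 columns.

(2, NULL); (3, NULL); (3, NULL); (4, NULL); (5, 5); (7, NULL); (7, NULL); (NULL, 2); (NULL, 4); (NULL, 4); (NULL, 5); (NULL, 7); (NULL, NULL)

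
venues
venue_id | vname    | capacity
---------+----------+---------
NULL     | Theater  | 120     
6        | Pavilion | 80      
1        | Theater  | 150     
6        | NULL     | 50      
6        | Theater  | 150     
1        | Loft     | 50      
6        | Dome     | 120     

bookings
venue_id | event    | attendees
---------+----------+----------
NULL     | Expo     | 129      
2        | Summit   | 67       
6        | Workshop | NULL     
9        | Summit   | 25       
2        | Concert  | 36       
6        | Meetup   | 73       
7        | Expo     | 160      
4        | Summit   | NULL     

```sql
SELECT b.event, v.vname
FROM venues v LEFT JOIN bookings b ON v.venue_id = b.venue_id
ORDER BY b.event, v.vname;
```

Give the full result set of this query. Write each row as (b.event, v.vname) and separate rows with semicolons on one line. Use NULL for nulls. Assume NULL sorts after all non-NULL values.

(Meetup, Dome); (Meetup, Pavilion); (Meetup, Theater); (Meetup, NULL); (Workshop, Dome); (Workshop, Pavilion); (Workshop, Theater); (Workshop, NULL); (NULL, Loft); (NULL, Theater); (NULL, Theater)

LEFT JOIN keeps every row from `venues`; unmatched rows get NULL for `bookings`'s columns.
Matching on v.venue_id = b.venue_id. A NULL in a compared column never satisfies the condition.
- v[0] venue_id=NULL → no match; kept with NULLs on the b side.
- v[1] venue_id=6 → 2 match(es) in b → 2 row(s).
- v[2] venue_id=1 → no match; kept with NULLs on the b side.
- v[3] venue_id=6 → 2 match(es) in b → 2 row(s).
- v[4] venue_id=6 → 2 match(es) in b → 2 row(s).
- v[5] venue_id=1 → no match; kept with NULLs on the b side.
- v[6] venue_id=6 → 2 match(es) in b → 2 row(s).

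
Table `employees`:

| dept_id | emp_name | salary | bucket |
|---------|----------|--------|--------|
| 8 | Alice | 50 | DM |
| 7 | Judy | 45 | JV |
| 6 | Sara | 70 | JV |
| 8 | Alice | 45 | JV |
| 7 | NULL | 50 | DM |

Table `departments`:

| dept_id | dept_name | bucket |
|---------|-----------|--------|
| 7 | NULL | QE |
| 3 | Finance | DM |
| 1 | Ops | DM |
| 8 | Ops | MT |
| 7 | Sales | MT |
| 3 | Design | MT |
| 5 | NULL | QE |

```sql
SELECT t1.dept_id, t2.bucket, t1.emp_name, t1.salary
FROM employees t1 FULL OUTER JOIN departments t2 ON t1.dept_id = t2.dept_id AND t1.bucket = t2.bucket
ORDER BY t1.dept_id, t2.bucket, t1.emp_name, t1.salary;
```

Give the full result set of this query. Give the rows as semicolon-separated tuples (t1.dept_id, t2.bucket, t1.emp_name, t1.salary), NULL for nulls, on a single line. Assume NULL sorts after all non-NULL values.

(6, NULL, Sara, 70); (7, NULL, Judy, 45); (7, NULL, NULL, 50); (8, NULL, Alice, 45); (8, NULL, Alice, 50); (NULL, DM, NULL, NULL); (NULL, DM, NULL, NULL); (NULL, MT, NULL, NULL); (NULL, MT, NULL, NULL); (NULL, MT, NULL, NULL); (NULL, QE, NULL, NULL); (NULL, QE, NULL, NULL)

FULL OUTER JOIN keeps every row from both sides; unmatched rows get NULL for the other side's columns.
Matching on t1.dept_id = t2.dept_id AND t1.bucket = t2.bucket.
Matched pairs: 0; unmatched t1 rows kept: 5; unmatched t2 rows kept: 7.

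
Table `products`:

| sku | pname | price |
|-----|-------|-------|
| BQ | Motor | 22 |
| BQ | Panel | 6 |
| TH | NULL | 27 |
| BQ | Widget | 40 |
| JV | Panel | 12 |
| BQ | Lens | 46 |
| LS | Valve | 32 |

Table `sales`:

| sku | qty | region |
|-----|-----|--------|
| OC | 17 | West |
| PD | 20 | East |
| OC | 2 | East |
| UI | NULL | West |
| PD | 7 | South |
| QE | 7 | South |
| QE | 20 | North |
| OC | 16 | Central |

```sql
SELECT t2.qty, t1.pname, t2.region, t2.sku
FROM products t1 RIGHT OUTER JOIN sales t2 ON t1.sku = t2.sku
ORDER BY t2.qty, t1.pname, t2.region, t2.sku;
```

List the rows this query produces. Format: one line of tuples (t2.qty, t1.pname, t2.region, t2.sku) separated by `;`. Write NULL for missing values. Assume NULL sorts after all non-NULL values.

RIGHT JOIN keeps every row from `sales`; unmatched rows get NULL for `products`'s columns.
Matching on t1.sku = t2.sku.
- t1 (sku=BQ) has no partner in t2.
- t1 (sku=BQ) has no partner in t2.
- t1 (sku=TH) has no partner in t2.
- t1 (sku=BQ) has no partner in t2.
- t1 (sku=JV) has no partner in t2.
- t1 (sku=BQ) has no partner in t2.
- t1 (sku=LS) has no partner in t2.
- 8 row(s) from t2 found no t1 partner → padded with NULL.
After projecting and ordering:
t2.qty | t1.pname | t2.region | t2.sku
2 | NULL | East | OC
7 | NULL | South | PD
7 | NULL | South | QE
16 | NULL | Central | OC
17 | NULL | West | OC
20 | NULL | East | PD
20 | NULL | North | QE
NULL | NULL | West | UI

(2, NULL, East, OC); (7, NULL, South, PD); (7, NULL, South, QE); (16, NULL, Central, OC); (17, NULL, West, OC); (20, NULL, East, PD); (20, NULL, North, QE); (NULL, NULL, West, UI)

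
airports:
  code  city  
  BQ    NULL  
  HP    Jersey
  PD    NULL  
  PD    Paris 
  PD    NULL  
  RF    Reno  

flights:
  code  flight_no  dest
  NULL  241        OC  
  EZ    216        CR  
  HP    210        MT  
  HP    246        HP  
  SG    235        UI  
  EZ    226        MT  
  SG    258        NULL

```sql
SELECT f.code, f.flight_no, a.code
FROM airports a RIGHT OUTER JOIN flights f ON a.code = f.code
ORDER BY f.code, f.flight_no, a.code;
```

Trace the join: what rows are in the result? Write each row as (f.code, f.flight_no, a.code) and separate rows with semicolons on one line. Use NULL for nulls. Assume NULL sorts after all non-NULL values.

RIGHT JOIN keeps every row from `flights`; unmatched rows get NULL for `airports`'s columns.
Matching on a.code = f.code. A NULL in a compared column never satisfies the condition.
- code=BQ: no matching f row.
- code=HP: 2 matching f row(s), so 2 row(s) emitted.
- code=PD: no matching f row.
- code=PD: no matching f row.
- code=PD: no matching f row.
- code=RF: no matching f row.
- plus 5 unmatched f row(s), each kept with NULL a columns.
After projecting and ordering:
f.code | f.flight_no | a.code
EZ | 216 | NULL
EZ | 226 | NULL
HP | 210 | HP
HP | 246 | HP
SG | 235 | NULL
SG | 258 | NULL
NULL | 241 | NULL

(EZ, 216, NULL); (EZ, 226, NULL); (HP, 210, HP); (HP, 246, HP); (SG, 235, NULL); (SG, 258, NULL); (NULL, 241, NULL)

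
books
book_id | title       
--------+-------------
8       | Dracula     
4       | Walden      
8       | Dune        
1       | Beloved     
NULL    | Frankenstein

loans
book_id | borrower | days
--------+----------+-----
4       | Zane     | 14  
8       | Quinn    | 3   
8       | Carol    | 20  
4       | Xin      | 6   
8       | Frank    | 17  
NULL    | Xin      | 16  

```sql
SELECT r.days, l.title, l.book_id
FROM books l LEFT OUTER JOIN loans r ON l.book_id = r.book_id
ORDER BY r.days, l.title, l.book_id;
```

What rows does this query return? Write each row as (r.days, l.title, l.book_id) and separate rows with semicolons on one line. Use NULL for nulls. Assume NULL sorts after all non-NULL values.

LEFT JOIN keeps every row from `books`; unmatched rows get NULL for `loans`'s columns.
Matching on l.book_id = r.book_id. A NULL in a compared column never satisfies the condition.
- l[0] book_id=8 → 3 match(es) in r → 3 row(s).
- l[1] book_id=4 → 2 match(es) in r → 2 row(s).
- l[2] book_id=8 → 3 match(es) in r → 3 row(s).
- l[3] book_id=1 → no match; kept with NULLs on the r side.
- l[4] book_id=NULL → no match; kept with NULLs on the r side.
After projecting and ordering:
r.days | l.title | l.book_id
3 | Dracula | 8
3 | Dune | 8
6 | Walden | 4
14 | Walden | 4
17 | Dracula | 8
17 | Dune | 8
20 | Dracula | 8
20 | Dune | 8
NULL | Beloved | 1
NULL | Frankenstein | NULL

(3, Dracula, 8); (3, Dune, 8); (6, Walden, 4); (14, Walden, 4); (17, Dracula, 8); (17, Dune, 8); (20, Dracula, 8); (20, Dune, 8); (NULL, Beloved, 1); (NULL, Frankenstein, NULL)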